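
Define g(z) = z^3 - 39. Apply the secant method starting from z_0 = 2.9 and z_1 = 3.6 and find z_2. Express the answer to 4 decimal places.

3.3593

g(2.9) = -14.611000, g(3.6) = 7.656000
z_2 = 3.600000 − 7.656000·(3.600000 − 2.900000) / (7.656000 − (-14.611000)) = 3.600000 − (5.359200)/(22.267000) = 3.359321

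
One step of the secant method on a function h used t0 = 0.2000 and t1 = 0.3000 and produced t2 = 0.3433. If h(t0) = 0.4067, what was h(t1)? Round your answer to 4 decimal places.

0.1229

The secant line through (0.2000, 0.4067) and (0.3000, h(t1)) crosses zero at t2 = 0.3433.
So (0.2000, 0.4067), (0.3000, h(t1)), (0.3433, 0) are collinear:
h(t1) = 0.4067 · (0.3000 − 0.3433) / (0.2000 − 0.3433) = 0.4067 · (-0.043300)/(-0.143300) = 0.122890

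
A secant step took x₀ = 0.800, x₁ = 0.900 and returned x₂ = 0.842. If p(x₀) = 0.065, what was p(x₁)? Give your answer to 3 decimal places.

-0.090

The secant line through (0.800, 0.065) and (0.900, p(x₁)) crosses zero at x₂ = 0.842.
So (0.800, 0.065), (0.900, p(x₁)), (0.842, 0) are collinear:
p(x₁) = 0.065 · (0.900 − 0.842) / (0.800 − 0.842) = 0.065 · (0.05800)/(-0.04200) = -0.08976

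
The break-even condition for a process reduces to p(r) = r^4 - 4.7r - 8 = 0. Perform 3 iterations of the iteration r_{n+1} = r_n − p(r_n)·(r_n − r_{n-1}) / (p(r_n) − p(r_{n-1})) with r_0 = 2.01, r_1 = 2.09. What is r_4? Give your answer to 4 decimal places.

2.0491

p(2.01) = -1.124592, p(2.09) = 1.257298
r_2 = 2.090000 − 1.257298·(2.090000 − 2.010000) / (1.257298 − (-1.124592)) = 2.090000 − (0.100584)/(2.381890) = 2.047771
p(2.047771) = -0.040192
r_3 = 2.047771 − (-0.040192)·(2.047771 − 2.090000) / (-0.040192 − 1.257298) = 2.047771 − (0.001697)/(-1.297490) = 2.049080
p(2.049080) = -0.001366
r_4 = 2.049080 − (-0.001366)·(2.049080 − 2.047771) / (-0.001366 − (-0.040192)) = 2.049080 − (-0.000002)/(0.038826) = 2.049126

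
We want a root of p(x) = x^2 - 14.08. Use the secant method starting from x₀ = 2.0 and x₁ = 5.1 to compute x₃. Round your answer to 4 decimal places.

p(2.0) = -10.080000, p(5.1) = 11.930000
x₂ = 5.100000 − 11.930000·(5.100000 − 2.000000) / (11.930000 − (-10.080000)) = 5.100000 − (36.983000)/(22.010000) = 3.419718
p(3.419718) = -2.385527
x₃ = 3.419718 − (-2.385527)·(3.419718 − 5.100000) / (-2.385527 − 11.930000) = 3.419718 − (4.008357)/(-14.315527) = 3.699719

3.6997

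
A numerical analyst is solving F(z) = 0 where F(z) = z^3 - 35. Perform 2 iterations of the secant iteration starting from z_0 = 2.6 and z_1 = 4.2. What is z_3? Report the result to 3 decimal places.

3.228

F(2.6) = -17.42400, F(4.2) = 39.08800
z_2 = 4.20000 − 39.08800·(4.20000 − 2.60000) / (39.08800 − (-17.42400)) = 4.20000 − (62.54080)/(56.51200) = 3.09332
F(3.09332) = -5.40122
z_3 = 3.09332 − (-5.40122)·(3.09332 − 4.20000) / (-5.40122 − 39.08800) = 3.09332 − (5.97743)/(-44.48922) = 3.22768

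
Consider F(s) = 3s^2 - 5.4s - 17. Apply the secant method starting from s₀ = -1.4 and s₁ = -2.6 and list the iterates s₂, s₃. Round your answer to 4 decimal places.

-1.6046, -1.6385

F(-1.4) = -3.560000, F(-2.6) = 17.320000
s₂ = -2.600000 − 17.320000·(-2.600000 − (-1.400000)) / (17.320000 − (-3.560000)) = -2.600000 − (-20.784000)/(20.880000) = -1.604598
F(-1.604598) = -0.610971
s₃ = -1.604598 − (-0.610971)·(-1.604598 − (-2.600000)) / (-0.610971 − 17.320000) = -1.604598 − (-0.608162)/(-17.930971) = -1.638515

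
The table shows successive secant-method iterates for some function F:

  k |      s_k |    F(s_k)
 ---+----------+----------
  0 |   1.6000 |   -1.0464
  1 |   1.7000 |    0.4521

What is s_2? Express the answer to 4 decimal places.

1.6698

s_2 = 1.7000 − 0.4521·(1.7000 − 1.6000) / (0.4521 − (-1.0464))
   = 1.7000 − (0.045210)/(1.498500) = 1.669830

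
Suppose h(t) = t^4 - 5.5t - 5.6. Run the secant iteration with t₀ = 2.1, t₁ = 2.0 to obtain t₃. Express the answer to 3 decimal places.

2.022

h(2.1) = 2.29810, h(2.0) = -0.60000
t₂ = 2.00000 − (-0.60000)·(2.00000 − 2.10000) / (-0.60000 − 2.29810) = 2.00000 − (0.06000)/(-2.89810) = 2.02070
h(2.02070) = -0.04101
t₃ = 2.02070 − (-0.04101)·(2.02070 − 2.00000) / (-0.04101 − (-0.60000)) = 2.02070 − (-0.00085)/(0.55899) = 2.02222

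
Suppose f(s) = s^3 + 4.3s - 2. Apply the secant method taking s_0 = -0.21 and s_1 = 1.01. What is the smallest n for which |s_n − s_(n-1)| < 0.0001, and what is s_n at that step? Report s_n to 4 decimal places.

f(-0.21) = -2.912261, f(1.01) = 3.373301
s_2 = 1.010000 − 3.373301·(1.220000)/(6.285562) = 0.355257;  |Δ| = 0.654743
f(0.355257) = -0.427558
s_3 = 0.355257 − (-0.427558)·(-0.654743)/(-3.800859) = 0.428909;  |Δ| = 0.073652
f(0.428909) = -0.076788
s_4 = 0.428909 − (-0.076788)·(0.073652)/(0.350771) = 0.445032;  |Δ| = 0.016123
f(0.445032) = 0.001779
s_5 = 0.445032 − 0.001779·(0.016123)/(0.078567) = 0.444667;  |Δ| = 0.000365
f(0.444667) = -0.000008
s_6 = 0.444667 − (-0.000008)·(-0.000365)/(-0.001787) = 0.444669;  |Δ| = 0.000002
|s_6 − s_5| = 0.000002 < 0.0001

n = 6, s_n = 0.4447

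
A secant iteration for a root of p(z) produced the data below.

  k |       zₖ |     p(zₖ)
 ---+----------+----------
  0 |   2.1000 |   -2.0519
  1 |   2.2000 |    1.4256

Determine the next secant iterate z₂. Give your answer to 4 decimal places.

2.1590

z₂ = 2.2000 − 1.4256·(2.2000 − 2.1000) / (1.4256 − (-2.0519))
   = 2.2000 − (0.142560)/(3.477500) = 2.159005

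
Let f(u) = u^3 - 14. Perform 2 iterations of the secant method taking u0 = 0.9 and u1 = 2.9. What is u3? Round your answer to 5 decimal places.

f(0.9) = -13.2710000, f(2.9) = 10.3890000
u2 = 2.9000000 − 10.3890000·(2.9000000 − 0.9000000) / (10.3890000 − (-13.2710000)) = 2.9000000 − (20.7780000)/(23.6600000) = 2.0218090
f(2.0218090) = -5.7354283
u3 = 2.0218090 − (-5.7354283)·(2.0218090 − 2.9000000) / (-5.7354283 − 10.3890000) = 2.0218090 − (5.0368018)/(-16.1244283) = 2.3341798

2.33418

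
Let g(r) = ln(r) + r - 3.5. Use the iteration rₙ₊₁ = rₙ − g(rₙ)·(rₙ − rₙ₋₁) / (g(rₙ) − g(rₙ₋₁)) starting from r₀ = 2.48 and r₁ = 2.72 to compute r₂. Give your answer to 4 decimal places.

2.5607

g(2.48) = -0.111741, g(2.72) = 0.220632
r₂ = 2.720000 − 0.220632·(2.720000 − 2.480000) / (0.220632 − (-0.111741)) = 2.720000 − (0.052952)/(0.332373) = 2.560686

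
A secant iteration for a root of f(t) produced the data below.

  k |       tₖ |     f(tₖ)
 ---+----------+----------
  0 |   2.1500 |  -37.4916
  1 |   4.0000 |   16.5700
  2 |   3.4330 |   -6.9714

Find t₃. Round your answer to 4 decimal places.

3.6009

t₃ = 3.4330 − (-6.9714)·(3.4330 − 4.0000) / (-6.9714 − 16.5700)
   = 3.4330 − (3.952784)/(-23.541400) = 3.600908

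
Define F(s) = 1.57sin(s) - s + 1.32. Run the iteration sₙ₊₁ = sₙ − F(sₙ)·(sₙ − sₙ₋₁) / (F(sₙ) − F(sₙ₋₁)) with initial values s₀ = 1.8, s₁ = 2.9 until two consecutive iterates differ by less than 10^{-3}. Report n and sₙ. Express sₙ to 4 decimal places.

F(1.8) = 1.048941, F(2.9) = -1.204379
s₂ = 2.900000 − (-1.204379)·(1.100000)/(-2.253319) = 2.312060;  |Δ| = 0.587940
F(2.312060) = 0.165997
s₃ = 2.312060 − 0.165997·(-0.587940)/(1.370375) = 2.383279;  |Δ| = 0.071219
F(2.383279) = 0.016408
s₄ = 2.383279 − 0.016408·(0.071219)/(-0.149589) = 2.391090;  |Δ| = 0.007812
F(2.391090) = -0.000341
s₅ = 2.391090 − (-0.000341)·(0.007812)/(-0.016748) = 2.390931;  |Δ| = 0.000159
|s₅ − s₄| = 0.000159 < 10^{-3}

n = 5, sₙ = 2.3909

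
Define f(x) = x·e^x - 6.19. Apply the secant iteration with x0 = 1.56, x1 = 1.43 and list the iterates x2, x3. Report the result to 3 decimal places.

1.449, 1.451

f(1.56) = 1.23376, f(1.43) = -0.21446
x2 = 1.43000 − (-0.21446)·(1.43000 − 1.56000) / (-0.21446 − 1.23376) = 1.43000 − (0.02788)/(-1.44822) = 1.44925
f(1.44925) = -0.01630
x3 = 1.44925 − (-0.01630)·(1.44925 − 1.43000) / (-0.01630 − (-0.21446)) = 1.44925 − (-0.00031)/(0.19816) = 1.45083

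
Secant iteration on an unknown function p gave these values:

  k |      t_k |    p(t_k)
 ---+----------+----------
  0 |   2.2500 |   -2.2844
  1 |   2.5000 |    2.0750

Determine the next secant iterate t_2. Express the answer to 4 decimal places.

2.3810

t_2 = 2.5000 − 2.0750·(2.5000 − 2.2500) / (2.0750 − (-2.2844))
   = 2.5000 − (0.518750)/(4.359400) = 2.381004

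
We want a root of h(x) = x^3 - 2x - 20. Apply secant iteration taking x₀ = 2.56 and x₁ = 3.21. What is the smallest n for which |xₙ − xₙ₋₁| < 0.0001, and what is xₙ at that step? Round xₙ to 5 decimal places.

n = 5, xₙ = 2.95941

h(2.56) = -8.3427840, h(3.21) = 6.6561610
x₂ = 3.2100000 − 6.6561610·(0.6500000)/(14.9989450) = 2.9215461;  |Δ| = 0.2884539
h(2.9215461) = -0.9064360
x₃ = 2.9215461 − (-0.9064360)·(-0.2884539)/(-7.5625970) = 2.9561195;  |Δ| = 0.0345734
h(2.9561195) = -0.0797672
x₄ = 2.9561195 − (-0.0797672)·(0.0345734)/(0.8266688) = 2.9594556;  |Δ| = 0.0033361
h(2.9594556) = 0.0011176
x₅ = 2.9594556 − 0.0011176·(0.0033361)/(0.0808848) = 2.9594095;  |Δ| = 0.0000461
|x₅ − x₄| = 0.0000461 < 0.0001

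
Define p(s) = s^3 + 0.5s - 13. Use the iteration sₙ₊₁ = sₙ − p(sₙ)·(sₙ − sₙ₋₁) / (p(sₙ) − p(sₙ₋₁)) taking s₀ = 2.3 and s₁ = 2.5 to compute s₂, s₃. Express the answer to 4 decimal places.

p(2.3) = 0.317000, p(2.5) = 3.875000
s₂ = 2.500000 − 3.875000·(2.500000 − 2.300000) / (3.875000 − 0.317000) = 2.500000 − (0.775000)/(3.558000) = 2.282181
p(2.282181) = 0.027488
s₃ = 2.282181 − 0.027488·(2.282181 − 2.500000) / (0.027488 − 3.875000) = 2.282181 − (-0.005987)/(-3.847512) = 2.280625

2.2822, 2.2806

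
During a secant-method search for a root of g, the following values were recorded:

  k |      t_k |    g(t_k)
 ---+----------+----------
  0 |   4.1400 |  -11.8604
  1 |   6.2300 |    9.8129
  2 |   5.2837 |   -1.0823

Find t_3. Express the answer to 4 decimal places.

5.3777

t_3 = 5.2837 − (-1.0823)·(5.2837 − 6.2300) / (-1.0823 − 9.8129)
   = 5.2837 − (1.024180)/(-10.895200) = 5.377703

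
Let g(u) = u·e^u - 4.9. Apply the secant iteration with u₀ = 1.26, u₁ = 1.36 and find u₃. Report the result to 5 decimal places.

g(1.26) = -0.4579689, g(1.36) = 0.3988229
u₂ = 1.3600000 − 0.3988229·(1.3600000 − 1.2600000) / (0.3988229 − (-0.4579689)) = 1.3600000 − (0.0398823)/(0.8567918) = 1.3134516
g(1.3134516) = -0.0152892
u₃ = 1.3134516 − (-0.0152892)·(1.3134516 − 1.3600000) / (-0.0152892 − 0.3988229) = 1.3134516 − (0.0007117)/(-0.4141121) = 1.3151702

1.31517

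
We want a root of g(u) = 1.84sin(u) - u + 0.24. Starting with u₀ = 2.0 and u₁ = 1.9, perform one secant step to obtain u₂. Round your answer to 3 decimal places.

1.948

g(2.0) = -0.08689, g(1.9) = 0.08119
u₂ = 1.90000 − 0.08119·(1.90000 − 2.00000) / (0.08119 − (-0.08689)) = 1.90000 − (-0.00812)/(0.16808) = 1.94830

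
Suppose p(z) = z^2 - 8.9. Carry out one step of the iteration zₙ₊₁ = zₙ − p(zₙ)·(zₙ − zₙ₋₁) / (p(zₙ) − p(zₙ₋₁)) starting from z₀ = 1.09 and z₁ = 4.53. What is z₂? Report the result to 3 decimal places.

2.462

p(1.09) = -7.71190, p(4.53) = 11.62090
z₂ = 4.53000 − 11.62090·(4.53000 − 1.09000) / (11.62090 − (-7.71190)) = 4.53000 − (39.97590)/(19.33280) = 2.46222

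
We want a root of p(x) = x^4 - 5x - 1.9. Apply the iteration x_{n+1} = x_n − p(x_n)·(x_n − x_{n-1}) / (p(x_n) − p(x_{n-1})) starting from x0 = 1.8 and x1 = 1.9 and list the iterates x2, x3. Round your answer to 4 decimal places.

p(1.8) = -0.402400, p(1.9) = 1.632100
x2 = 1.900000 − 1.632100·(1.900000 − 1.800000) / (1.632100 − (-0.402400)) = 1.900000 − (0.163210)/(2.034500) = 1.819779
p(1.819779) = -0.032233
x3 = 1.819779 − (-0.032233)·(1.819779 − 1.900000) / (-0.032233 − 1.632100) = 1.819779 − (0.002586)/(-1.664333) = 1.821332

1.8198, 1.8213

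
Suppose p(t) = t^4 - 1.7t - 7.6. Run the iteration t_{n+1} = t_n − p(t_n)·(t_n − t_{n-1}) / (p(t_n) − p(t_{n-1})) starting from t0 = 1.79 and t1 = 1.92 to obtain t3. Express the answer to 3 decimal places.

p(1.79) = -0.37674, p(1.92) = 2.72554
t2 = 1.92000 − 2.72554·(1.92000 − 1.79000) / (2.72554 − (-0.37674)) = 1.92000 − (0.35432)/(3.10229) = 1.80579
p(1.80579) = -0.03658
t3 = 1.80579 − (-0.03658)·(1.80579 − 1.92000) / (-0.03658 − 2.72554) = 1.80579 − (0.00418)/(-2.76213) = 1.80730

1.807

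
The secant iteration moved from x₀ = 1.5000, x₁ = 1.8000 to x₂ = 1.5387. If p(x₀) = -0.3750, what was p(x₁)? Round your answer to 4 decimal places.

2.5320

The secant line through (1.5000, -0.3750) and (1.8000, p(x₁)) crosses zero at x₂ = 1.5387.
So (1.5000, -0.3750), (1.8000, p(x₁)), (1.5387, 0) are collinear:
p(x₁) = -0.3750 · (1.8000 − 1.5387) / (1.5000 − 1.5387) = -0.3750 · (0.261300)/(-0.038700) = 2.531977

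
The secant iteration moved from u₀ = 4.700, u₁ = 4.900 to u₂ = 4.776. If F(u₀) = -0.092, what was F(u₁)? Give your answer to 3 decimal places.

The secant line through (4.700, -0.092) and (4.900, F(u₁)) crosses zero at u₂ = 4.776.
So (4.700, -0.092), (4.900, F(u₁)), (4.776, 0) are collinear:
F(u₁) = -0.092 · (4.900 − 4.776) / (4.700 − 4.776) = -0.092 · (0.12400)/(-0.07600) = 0.15011

0.150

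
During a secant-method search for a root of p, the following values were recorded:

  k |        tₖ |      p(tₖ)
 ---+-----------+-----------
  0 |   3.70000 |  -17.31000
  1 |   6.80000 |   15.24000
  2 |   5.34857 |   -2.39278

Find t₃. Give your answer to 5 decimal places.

t₃ = 5.34857 − (-2.39278)·(5.34857 − 6.80000) / (-2.39278 − 15.24000)
   = 5.34857 − (3.4729527)/(-17.6327800) = 5.5455300

5.54553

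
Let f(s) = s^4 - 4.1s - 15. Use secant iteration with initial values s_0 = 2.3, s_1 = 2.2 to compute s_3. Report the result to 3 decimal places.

f(2.3) = 3.55410, f(2.2) = -0.59440
s_2 = 2.20000 − (-0.59440)·(2.20000 − 2.30000) / (-0.59440 − 3.55410) = 2.20000 − (0.05944)/(-4.14850) = 2.21433
f(2.21433) = -0.03690
s_3 = 2.21433 − (-0.03690)·(2.21433 − 2.20000) / (-0.03690 − (-0.59440)) = 2.21433 − (-0.00053)/(0.55750) = 2.21528

2.215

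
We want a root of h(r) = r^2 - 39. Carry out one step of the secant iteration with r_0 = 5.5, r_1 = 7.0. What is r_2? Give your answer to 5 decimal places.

6.20000

h(5.5) = -8.7500000, h(7.0) = 10.0000000
r_2 = 7.0000000 − 10.0000000·(7.0000000 − 5.5000000) / (10.0000000 − (-8.7500000)) = 7.0000000 − (15.0000000)/(18.7500000) = 6.2000000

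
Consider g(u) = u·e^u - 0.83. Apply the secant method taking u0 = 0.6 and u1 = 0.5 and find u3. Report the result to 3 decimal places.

g(0.6) = 0.26327, g(0.5) = -0.00564
u2 = 0.50000 − (-0.00564)·(0.50000 − 0.60000) / (-0.00564 − 0.26327) = 0.50000 − (0.00056)/(-0.26891) = 0.50210
g(0.50210) = -0.00044
u3 = 0.50210 − (-0.00044)·(0.50210 − 0.50000) / (-0.00044 − (-0.00564)) = 0.50210 − (0.00000)/(0.00520) = 0.50228

0.502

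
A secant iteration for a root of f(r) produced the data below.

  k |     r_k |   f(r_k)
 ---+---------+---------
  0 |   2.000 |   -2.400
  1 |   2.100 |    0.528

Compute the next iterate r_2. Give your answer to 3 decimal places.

2.082

r_2 = 2.100 − 0.528·(2.100 − 2.000) / (0.528 − (-2.400))
   = 2.100 − (0.05280)/(2.92800) = 2.08197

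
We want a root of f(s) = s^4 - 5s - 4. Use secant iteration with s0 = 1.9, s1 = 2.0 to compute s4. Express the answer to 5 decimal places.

1.92045

f(1.9) = -0.4679000, f(2.0) = 2.0000000
s2 = 2.0000000 − 2.0000000·(2.0000000 − 1.9000000) / (2.0000000 − (-0.4679000)) = 2.0000000 − (0.2000000)/(2.4679000) = 1.9189594
f(1.9189594) = -0.0346882
s3 = 1.9189594 − (-0.0346882)·(1.9189594 − 2.0000000) / (-0.0346882 − 2.0000000) = 1.9189594 − (0.0028112)/(-2.0346882) = 1.9203411
f(1.9203411) = -0.0025020
s4 = 1.9203411 − (-0.0025020)·(1.9203411 − 1.9189594) / (-0.0025020 − (-0.0346882)) = 1.9203411 − (-0.0000035)/(0.0321862) = 1.9204485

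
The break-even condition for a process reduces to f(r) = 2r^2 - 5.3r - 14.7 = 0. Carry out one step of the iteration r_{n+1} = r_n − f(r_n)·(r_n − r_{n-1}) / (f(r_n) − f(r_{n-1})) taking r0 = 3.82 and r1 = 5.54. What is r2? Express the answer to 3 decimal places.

f(3.82) = -5.76120, f(5.54) = 17.32120
r2 = 5.54000 − 17.32120·(5.54000 − 3.82000) / (17.32120 − (-5.76120)) = 5.54000 − (29.79246)/(23.08240) = 4.24930

4.249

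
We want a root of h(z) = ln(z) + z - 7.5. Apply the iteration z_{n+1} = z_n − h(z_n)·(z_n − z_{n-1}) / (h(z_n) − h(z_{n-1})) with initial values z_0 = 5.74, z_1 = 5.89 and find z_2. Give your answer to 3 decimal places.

h(5.74) = -0.01254, h(5.89) = 0.16326
z_2 = 5.89000 − 0.16326·(5.89000 − 5.74000) / (0.16326 − (-0.01254)) = 5.89000 − (0.02449)/(0.17580) = 5.75070

5.751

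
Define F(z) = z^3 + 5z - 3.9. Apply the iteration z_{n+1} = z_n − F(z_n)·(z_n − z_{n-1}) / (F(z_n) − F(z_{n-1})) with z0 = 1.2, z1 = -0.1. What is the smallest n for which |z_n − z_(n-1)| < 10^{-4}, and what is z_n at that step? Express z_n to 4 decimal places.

n = 6, z_n = 0.7088

F(1.2) = 3.828000, F(-0.1) = -4.401000
z2 = -0.100000 − (-4.401000)·(-1.300000)/(-8.229000) = 0.595261;  |Δ| = 0.695261
F(0.595261) = -0.712775
z3 = 0.595261 − (-0.712775)·(0.695261)/(3.688225) = 0.729625;  |Δ| = 0.134364
F(0.729625) = 0.136540
z4 = 0.729625 − 0.136540·(0.134364)/(0.849315) = 0.708024;  |Δ| = 0.021601
F(0.708024) = -0.004952
z5 = 0.708024 − (-0.004952)·(-0.021601)/(-0.141492) = 0.708780;  |Δ| = 0.000756
F(0.708780) = -0.000034
z6 = 0.708780 − (-0.000034)·(0.000756)/(0.004918) = 0.708785;  |Δ| = 0.000005
|z6 − z5| = 0.000005 < 10^{-4}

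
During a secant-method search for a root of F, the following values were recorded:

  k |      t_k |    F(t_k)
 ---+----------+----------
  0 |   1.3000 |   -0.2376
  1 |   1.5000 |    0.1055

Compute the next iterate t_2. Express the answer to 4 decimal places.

1.4385

t_2 = 1.5000 − 0.1055·(1.5000 − 1.3000) / (0.1055 − (-0.2376))
   = 1.5000 − (0.021100)/(0.343100) = 1.438502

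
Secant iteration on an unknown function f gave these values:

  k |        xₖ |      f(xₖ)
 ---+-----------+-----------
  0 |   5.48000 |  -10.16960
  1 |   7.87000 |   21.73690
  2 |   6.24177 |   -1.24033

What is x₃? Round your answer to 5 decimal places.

6.32966

x₃ = 6.24177 − (-1.24033)·(6.24177 − 7.87000) / (-1.24033 − 21.73690)
   = 6.24177 − (2.0195425)/(-22.9772300) = 6.3296632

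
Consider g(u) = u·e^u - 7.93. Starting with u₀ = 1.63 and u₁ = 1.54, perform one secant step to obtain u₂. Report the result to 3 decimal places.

1.599

g(1.63) = 0.38932, g(1.54) = -0.74653
u₂ = 1.54000 − (-0.74653)·(1.54000 − 1.63000) / (-0.74653 − 0.38932) = 1.54000 − (0.06719)/(-1.13585) = 1.59915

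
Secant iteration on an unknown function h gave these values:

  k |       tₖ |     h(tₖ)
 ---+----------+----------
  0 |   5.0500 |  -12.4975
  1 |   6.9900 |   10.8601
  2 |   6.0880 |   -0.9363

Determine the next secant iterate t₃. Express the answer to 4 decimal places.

6.1596

t₃ = 6.0880 − (-0.9363)·(6.0880 − 6.9900) / (-0.9363 − 10.8601)
   = 6.0880 − (0.844543)/(-11.796400) = 6.159593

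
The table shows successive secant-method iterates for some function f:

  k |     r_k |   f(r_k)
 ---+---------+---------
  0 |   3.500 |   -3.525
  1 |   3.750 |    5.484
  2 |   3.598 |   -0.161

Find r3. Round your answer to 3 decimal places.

r3 = 3.598 − (-0.161)·(3.598 − 3.750) / (-0.161 − 5.484)
   = 3.598 − (0.02447)/(-5.64500) = 3.60234

3.602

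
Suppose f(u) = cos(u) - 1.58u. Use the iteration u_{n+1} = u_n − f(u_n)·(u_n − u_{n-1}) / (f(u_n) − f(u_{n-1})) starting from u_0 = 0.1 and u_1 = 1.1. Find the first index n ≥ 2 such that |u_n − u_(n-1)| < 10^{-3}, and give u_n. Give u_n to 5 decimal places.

f(0.1) = 0.8370042, f(1.1) = -1.2844039
u_2 = 1.1000000 − (-1.2844039)·(1.0000000)/(-2.1214080) = 0.4945512;  |Δ| = 0.6054488
f(0.4945512) = 0.0987908
u_3 = 0.4945512 − 0.0987908·(-0.6054488)/(1.3831947) = 0.5377937;  |Δ| = 0.0432425
f(0.5377937) = 0.0091268
u_4 = 0.5377937 − 0.0091268·(0.0432425)/(-0.0896640) = 0.5421953;  |Δ| = 0.0044016
f(0.5421953) = -0.0000907
u_5 = 0.5421953 − (-0.0000907)·(0.0044016)/(-0.0092176) = 0.5421520;  |Δ| = 0.0000433
|u_5 − u_4| = 0.0000433 < 10^{-3}

n = 5, u_n = 0.54215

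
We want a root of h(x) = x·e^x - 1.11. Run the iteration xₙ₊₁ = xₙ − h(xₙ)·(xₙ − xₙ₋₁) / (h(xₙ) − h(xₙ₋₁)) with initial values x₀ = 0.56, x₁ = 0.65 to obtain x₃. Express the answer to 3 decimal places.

h(0.56) = -0.12962, h(0.65) = 0.13510
x₂ = 0.65000 − 0.13510·(0.65000 − 0.56000) / (0.13510 − (-0.12962)) = 0.65000 − (0.01216)/(0.26472) = 0.60407
h(0.60407) = -0.00483
x₃ = 0.60407 − (-0.00483)·(0.60407 − 0.65000) / (-0.00483 − 0.13510) = 0.60407 − (0.00022)/(-0.13993) = 0.60565

0.606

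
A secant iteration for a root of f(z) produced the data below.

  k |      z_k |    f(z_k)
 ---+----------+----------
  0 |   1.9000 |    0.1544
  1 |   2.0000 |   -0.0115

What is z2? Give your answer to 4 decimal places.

z2 = 2.0000 − (-0.0115)·(2.0000 − 1.9000) / (-0.0115 − 0.1544)
   = 2.0000 − (-0.001150)/(-0.165900) = 1.993068

1.9931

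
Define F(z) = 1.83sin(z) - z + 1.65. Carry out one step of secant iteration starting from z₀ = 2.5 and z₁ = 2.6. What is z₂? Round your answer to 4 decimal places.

2.5974

F(2.5) = 0.245204, F(2.6) = -0.006632
z₂ = 2.600000 − (-0.006632)·(2.600000 − 2.500000) / (-0.006632 − 0.245204) = 2.600000 − (-0.000663)/(-0.251837) = 2.597366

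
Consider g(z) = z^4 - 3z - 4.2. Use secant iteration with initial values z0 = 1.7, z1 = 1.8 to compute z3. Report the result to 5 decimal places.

g(1.7) = -0.9479000, g(1.8) = 0.8976000
z2 = 1.8000000 − 0.8976000·(1.8000000 − 1.7000000) / (0.8976000 − (-0.9479000)) = 1.8000000 − (0.0897600)/(1.8455000) = 1.7513628
g(1.7513628) = -0.0459335
z3 = 1.7513628 − (-0.0459335)·(1.7513628 − 1.8000000) / (-0.0459335 − 0.8976000) = 1.7513628 − (0.0022341)/(-0.9435335) = 1.7537306

1.75373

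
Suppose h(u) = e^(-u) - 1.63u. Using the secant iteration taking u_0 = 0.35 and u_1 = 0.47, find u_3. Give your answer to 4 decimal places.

0.4080

h(0.35) = 0.134188, h(0.47) = -0.141098
u_2 = 0.470000 − (-0.141098)·(0.470000 − 0.350000) / (-0.141098 − 0.134188) = 0.470000 − (-0.016932)/(-0.275286) = 0.408494
h(0.408494) = -0.001195
u_3 = 0.408494 − (-0.001195)·(0.408494 − 0.470000) / (-0.001195 − (-0.141098)) = 0.408494 − (0.000073)/(0.139903) = 0.407969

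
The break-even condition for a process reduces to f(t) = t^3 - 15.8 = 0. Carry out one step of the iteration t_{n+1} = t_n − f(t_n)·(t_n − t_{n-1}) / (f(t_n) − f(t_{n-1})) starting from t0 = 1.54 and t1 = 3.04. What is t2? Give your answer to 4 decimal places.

f(1.54) = -12.147736, f(3.04) = 12.294464
t2 = 3.040000 − 12.294464·(3.040000 − 1.540000) / (12.294464 − (-12.147736)) = 3.040000 − (18.441696)/(24.442200) = 2.285498

2.2855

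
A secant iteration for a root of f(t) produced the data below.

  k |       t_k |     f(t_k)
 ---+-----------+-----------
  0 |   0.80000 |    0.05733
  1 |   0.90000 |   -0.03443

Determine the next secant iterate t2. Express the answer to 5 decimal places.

t2 = 0.90000 − (-0.03443)·(0.90000 − 0.80000) / (-0.03443 − 0.05733)
   = 0.90000 − (-0.0034430)/(-0.0917600) = 0.8624782

0.86248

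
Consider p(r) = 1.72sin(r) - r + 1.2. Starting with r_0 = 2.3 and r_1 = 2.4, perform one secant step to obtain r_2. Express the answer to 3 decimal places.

2.383

p(2.3) = 0.18261, p(2.4) = -0.03820
r_2 = 2.40000 − (-0.03820)·(2.40000 − 2.30000) / (-0.03820 − 0.18261) = 2.40000 − (-0.00382)/(-0.22082) = 2.38270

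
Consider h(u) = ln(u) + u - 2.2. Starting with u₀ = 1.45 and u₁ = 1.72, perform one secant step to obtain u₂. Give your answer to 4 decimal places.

1.6818

h(1.45) = -0.378436, h(1.72) = 0.062324
u₂ = 1.720000 − 0.062324·(1.720000 − 1.450000) / (0.062324 − (-0.378436)) = 1.720000 − (0.016828)/(0.440761) = 1.681822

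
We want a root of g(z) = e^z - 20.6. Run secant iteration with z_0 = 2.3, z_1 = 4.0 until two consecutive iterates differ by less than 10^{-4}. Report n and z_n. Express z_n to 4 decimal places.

n = 7, z_n = 3.0253

g(2.3) = -10.625818, g(4.0) = 33.998150
z_2 = 4.000000 − 33.998150·(1.700000)/(44.623968) = 2.704802;  |Δ| = 1.295198
g(2.704802) = -5.648638
z_3 = 2.704802 − (-5.648638)·(-1.295198)/(-39.646788) = 2.889334;  |Δ| = 0.184532
g(2.889334) = -2.618662
z_4 = 2.889334 − (-2.618662)·(0.184532)/(3.029976) = 3.048817;  |Δ| = 0.159482
g(3.048817) = 0.490371
z_5 = 3.048817 − 0.490371·(0.159482)/(3.109033) = 3.023662;  |Δ| = 0.025154
g(3.023662) = -0.033525
z_6 = 3.023662 − (-0.033525)·(-0.025154)/(-0.523896) = 3.025272;  |Δ| = 0.001610
g(3.025272) = -0.000393
z_7 = 3.025272 − (-0.000393)·(0.001610)/(0.033132) = 3.025291;  |Δ| = 0.000019
|z_7 − z_6| = 0.000019 < 10^{-4}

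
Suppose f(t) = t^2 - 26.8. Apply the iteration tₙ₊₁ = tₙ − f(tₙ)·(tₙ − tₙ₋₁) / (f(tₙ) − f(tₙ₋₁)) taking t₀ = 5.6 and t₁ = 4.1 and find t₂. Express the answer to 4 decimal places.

5.1299

f(5.6) = 4.560000, f(4.1) = -9.990000
t₂ = 4.100000 − (-9.990000)·(4.100000 − 5.600000) / (-9.990000 − 4.560000) = 4.100000 − (14.985000)/(-14.550000) = 5.129897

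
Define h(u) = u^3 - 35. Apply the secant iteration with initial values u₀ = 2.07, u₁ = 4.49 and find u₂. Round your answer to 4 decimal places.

2.8445

h(2.07) = -26.130257, h(4.49) = 55.518849
u₂ = 4.490000 − 55.518849·(4.490000 − 2.070000) / (55.518849 − (-26.130257)) = 4.490000 − (134.355615)/(81.649106) = 2.844475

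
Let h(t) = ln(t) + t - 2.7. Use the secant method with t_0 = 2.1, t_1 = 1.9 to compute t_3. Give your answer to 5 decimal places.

2.00458

h(2.1) = 0.1419373, h(1.9) = -0.1581461
t_2 = 1.9000000 − (-0.1581461)·(1.9000000 − 2.1000000) / (-0.1581461 − 0.1419373) = 1.9000000 − (0.0316292)/(-0.3000835) = 2.0054014
h(2.0054014) = 0.0012457
t_3 = 2.0054014 − 0.0012457·(2.0054014 − 1.9000000) / (0.0012457 − (-0.1581461)) = 2.0054014 − (0.0001313)/(0.1593918) = 2.0045777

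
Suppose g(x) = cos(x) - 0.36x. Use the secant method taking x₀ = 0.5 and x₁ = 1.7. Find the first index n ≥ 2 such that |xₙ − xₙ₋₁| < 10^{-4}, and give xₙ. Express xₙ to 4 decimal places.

n = 5, xₙ = 1.1457

g(0.5) = 0.697583, g(1.7) = -0.740844
x₂ = 1.700000 − (-0.740844)·(1.200000)/(-1.438427) = 1.081954;  |Δ| = 0.618046
g(1.081954) = 0.080100
x₃ = 1.081954 − 0.080100·(-0.618046)/(0.820945) = 1.142258;  |Δ| = 0.060303
g(1.142258) = 0.004329
x₄ = 1.142258 − 0.004329·(0.060303)/(-0.075771) = 1.145703;  |Δ| = 0.003446
g(1.145703) = -0.000048
x₅ = 1.145703 − (-0.000048)·(0.003446)/(-0.004377) = 1.145666;  |Δ| = 0.000037
|x₅ − x₄| = 0.000037 < 10^{-4}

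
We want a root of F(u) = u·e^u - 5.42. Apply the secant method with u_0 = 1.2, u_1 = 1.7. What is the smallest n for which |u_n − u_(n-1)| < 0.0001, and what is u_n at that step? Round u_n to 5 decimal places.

n = 6, u_n = 1.37306

F(1.2) = -1.4358597, F(1.7) = 3.8857106
u_2 = 1.7000000 − 3.8857106·(0.5000000)/(5.3215703) = 1.3349094;  |Δ| = 0.3650906
F(1.3349094) = -0.3478093
u_3 = 1.3349094 − (-0.3478093)·(-0.3650906)/(-4.2335198) = 1.3649038;  |Δ| = 0.0299944
F(1.3649038) = -0.0759288
u_4 = 1.3649038 − (-0.0759288)·(0.0299944)/(0.2718804) = 1.3732804;  |Δ| = 0.0083766
F(1.3732804) = 0.0020977
u_5 = 1.3732804 − 0.0020977·(0.0083766)/(0.0780266) = 1.3730552;  |Δ| = 0.0002252
F(1.3730552) = -0.0000122
u_6 = 1.3730552 − (-0.0000122)·(-0.0002252)/(-0.0021099) = 1.3730565;  |Δ| = 0.0000013
|u_6 − u_5| = 0.0000013 < 0.0001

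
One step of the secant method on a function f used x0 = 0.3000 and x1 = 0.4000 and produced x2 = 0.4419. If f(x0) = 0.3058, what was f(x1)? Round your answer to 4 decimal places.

The secant line through (0.3000, 0.3058) and (0.4000, f(x1)) crosses zero at x2 = 0.4419.
So (0.3000, 0.3058), (0.4000, f(x1)), (0.4419, 0) are collinear:
f(x1) = 0.3058 · (0.4000 − 0.4419) / (0.3000 − 0.4419) = 0.3058 · (-0.041900)/(-0.141900) = 0.090296

0.0903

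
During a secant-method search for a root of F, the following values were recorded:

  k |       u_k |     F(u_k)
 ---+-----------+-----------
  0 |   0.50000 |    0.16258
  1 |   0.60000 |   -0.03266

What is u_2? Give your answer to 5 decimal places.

0.58327

u_2 = 0.60000 − (-0.03266)·(0.60000 − 0.50000) / (-0.03266 − 0.16258)
   = 0.60000 − (-0.0032660)/(-0.1952400) = 0.5832719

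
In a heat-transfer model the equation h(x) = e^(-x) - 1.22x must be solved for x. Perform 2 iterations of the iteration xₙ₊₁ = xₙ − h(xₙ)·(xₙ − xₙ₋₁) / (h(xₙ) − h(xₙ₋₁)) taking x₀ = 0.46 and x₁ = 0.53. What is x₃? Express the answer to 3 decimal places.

0.498

h(0.46) = 0.07008, h(0.53) = -0.05800
x₂ = 0.53000 − (-0.05800)·(0.53000 − 0.46000) / (-0.05800 − 0.07008) = 0.53000 − (-0.00406)/(-0.12808) = 0.49830
h(0.49830) = -0.00037
x₃ = 0.49830 − (-0.00037)·(0.49830 − 0.53000) / (-0.00037 − (-0.05800)) = 0.49830 − (0.00001)/(0.05763) = 0.49810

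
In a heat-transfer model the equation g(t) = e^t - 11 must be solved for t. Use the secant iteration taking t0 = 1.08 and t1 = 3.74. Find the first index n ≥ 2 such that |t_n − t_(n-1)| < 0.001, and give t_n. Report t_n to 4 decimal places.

n = 8, t_n = 2.3979

g(1.08) = -8.055320, g(3.74) = 31.097990
t2 = 3.740000 − 31.097990·(2.660000)/(39.153311) = 1.627263;  |Δ| = 2.112737
g(1.627263) = -5.910076
t3 = 1.627263 − (-5.910076)·(-2.112737)/(-37.008066) = 1.964661;  |Δ| = 0.337398
g(1.964661) = -3.867509
t4 = 1.964661 − (-3.867509)·(0.337398)/(2.042568) = 2.603508;  |Δ| = 0.638847
g(2.603508) = 2.511050
t5 = 2.603508 − 2.511050·(0.638847)/(6.378558) = 2.352013;  |Δ| = 0.251495
g(2.352013) = -0.493306
t6 = 2.352013 − (-0.493306)·(-0.251495)/(-3.004356) = 2.393307;  |Δ| = 0.041295
g(2.393307) = -0.050352
t7 = 2.393307 − (-0.050352)·(0.041295)/(0.442954) = 2.398001;  |Δ| = 0.004694
g(2.398001) = 0.001168
t8 = 2.398001 − 0.001168·(0.004694)/(0.051519) = 2.397895;  |Δ| = 0.000106
|t8 − t7| = 0.000106 < 0.001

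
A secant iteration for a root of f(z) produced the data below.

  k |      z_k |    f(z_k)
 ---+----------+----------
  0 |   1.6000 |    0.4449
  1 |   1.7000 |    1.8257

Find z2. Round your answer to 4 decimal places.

1.5678

z2 = 1.7000 − 1.8257·(1.7000 − 1.6000) / (1.8257 − 0.4449)
   = 1.7000 − (0.182570)/(1.380800) = 1.567780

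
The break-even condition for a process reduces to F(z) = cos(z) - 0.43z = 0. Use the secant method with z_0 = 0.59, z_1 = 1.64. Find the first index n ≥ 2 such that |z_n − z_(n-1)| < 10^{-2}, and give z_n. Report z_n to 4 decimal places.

n = 4, z_n = 1.0853

F(0.59) = 0.577241, F(1.64) = -0.774348
z_2 = 1.640000 − (-0.774348)·(1.050000)/(-1.351589) = 1.038437;  |Δ| = 0.601563
F(1.038437) = 0.061040
z_3 = 1.038437 − 0.061040·(-0.601563)/(0.835388) = 1.082392;  |Δ| = 0.043955
F(1.082392) = 0.003789
z_4 = 1.082392 − 0.003789·(0.043955)/(-0.057250) = 1.085301;  |Δ| = 0.002909
|z_4 − z_3| = 0.002909 < 10^{-2}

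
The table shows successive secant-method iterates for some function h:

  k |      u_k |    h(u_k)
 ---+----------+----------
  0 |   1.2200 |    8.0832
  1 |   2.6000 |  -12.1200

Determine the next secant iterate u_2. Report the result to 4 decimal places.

u_2 = 2.6000 − (-12.1200)·(2.6000 − 1.2200) / (-12.1200 − 8.0832)
   = 2.6000 − (-16.725600)/(-20.203200) = 1.772131

1.7721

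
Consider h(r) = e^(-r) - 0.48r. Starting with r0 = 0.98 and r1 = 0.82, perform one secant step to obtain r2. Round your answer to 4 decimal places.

0.8728

h(0.98) = -0.095089, h(0.82) = 0.046832
r2 = 0.820000 − 0.046832·(0.820000 − 0.980000) / (0.046832 − (-0.095089)) = 0.820000 − (-0.007493)/(0.141921) = 0.872798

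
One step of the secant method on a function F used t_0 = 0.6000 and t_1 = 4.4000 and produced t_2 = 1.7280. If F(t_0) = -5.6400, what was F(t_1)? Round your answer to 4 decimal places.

13.3600

The secant line through (0.6000, -5.6400) and (4.4000, F(t_1)) crosses zero at t_2 = 1.7280.
So (0.6000, -5.6400), (4.4000, F(t_1)), (1.7280, 0) are collinear:
F(t_1) = -5.6400 · (4.4000 − 1.7280) / (0.6000 − 1.7280) = -5.6400 · (2.672000)/(-1.128000) = 13.360000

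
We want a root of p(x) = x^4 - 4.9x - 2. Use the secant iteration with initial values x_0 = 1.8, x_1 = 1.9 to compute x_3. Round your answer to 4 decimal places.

p(1.8) = -0.322400, p(1.9) = 1.722100
x_2 = 1.900000 − 1.722100·(1.900000 − 1.800000) / (1.722100 − (-0.322400)) = 1.900000 − (0.172210)/(2.044500) = 1.815769
p(1.815769) = -0.026944
x_3 = 1.815769 − (-0.026944)·(1.815769 − 1.900000) / (-0.026944 − 1.722100) = 1.815769 − (0.002270)/(-1.749044) = 1.817067

1.8171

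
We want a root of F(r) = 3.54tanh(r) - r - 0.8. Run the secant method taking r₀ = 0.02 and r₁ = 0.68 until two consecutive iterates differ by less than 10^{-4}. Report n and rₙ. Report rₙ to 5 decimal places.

n = 6, rₙ = 0.33112

F(0.02) = -0.7492094, F(0.68) = 0.6139787
r₂ = 0.6800000 − 0.6139787·(0.6600000)/(1.3631881) = 0.3827366;  |Δ| = 0.2972634
F(0.3827366) = 0.1096526
r₃ = 0.3827366 − 0.1096526·(-0.2972634)/(-0.5043261) = 0.3181044;  |Δ| = 0.0646322
F(0.3181044) = -0.0285210
r₄ = 0.3181044 − (-0.0285210)·(-0.0646322)/(-0.1381736) = 0.3314454;  |Δ| = 0.0133410
F(0.3314454) = 0.0007137
r₅ = 0.3314454 − 0.0007137·(0.0133410)/(0.0292347) = 0.3311197;  |Δ| = 0.0003257
F(0.3311197) = 0.0000043
r₆ = 0.3311197 − 0.0000043·(-0.0003257)/(-0.0007094) = 0.3311178;  |Δ| = 0.0000020
|r₆ − r₅| = 0.0000020 < 10^{-4}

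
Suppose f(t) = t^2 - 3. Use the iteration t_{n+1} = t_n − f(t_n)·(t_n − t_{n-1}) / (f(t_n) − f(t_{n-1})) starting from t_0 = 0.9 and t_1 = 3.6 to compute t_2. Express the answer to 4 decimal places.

1.3867

f(0.9) = -2.190000, f(3.6) = 9.960000
t_2 = 3.600000 − 9.960000·(3.600000 − 0.900000) / (9.960000 − (-2.190000)) = 3.600000 − (26.892000)/(12.150000) = 1.386667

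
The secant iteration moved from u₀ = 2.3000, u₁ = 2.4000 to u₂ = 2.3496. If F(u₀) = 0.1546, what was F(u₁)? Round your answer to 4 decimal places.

-0.1571

The secant line through (2.3000, 0.1546) and (2.4000, F(u₁)) crosses zero at u₂ = 2.3496.
So (2.3000, 0.1546), (2.4000, F(u₁)), (2.3496, 0) are collinear:
F(u₁) = 0.1546 · (2.4000 − 2.3496) / (2.3000 − 2.3496) = 0.1546 · (0.050400)/(-0.049600) = -0.157094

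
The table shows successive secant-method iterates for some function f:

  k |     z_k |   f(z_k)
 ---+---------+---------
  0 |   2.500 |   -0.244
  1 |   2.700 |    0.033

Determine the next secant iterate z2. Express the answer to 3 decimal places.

z2 = 2.700 − 0.033·(2.700 − 2.500) / (0.033 − (-0.244))
   = 2.700 − (0.00660)/(0.27700) = 2.67617

2.676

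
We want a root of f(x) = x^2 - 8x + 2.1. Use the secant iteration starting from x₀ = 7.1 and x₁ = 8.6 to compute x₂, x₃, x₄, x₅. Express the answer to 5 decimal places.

7.65714, 7.72076, 7.72834, 7.72827

f(7.1) = -4.2900000, f(8.6) = 7.2600000
x₂ = 8.6000000 − 7.2600000·(8.6000000 − 7.1000000) / (7.2600000 − (-4.2900000)) = 8.6000000 − (10.8900000)/(11.5500000) = 7.6571429
f(7.6571429) = -0.5253061
x₃ = 7.6571429 − (-0.5253061)·(7.6571429 − 8.6000000) / (-0.5253061 − 7.2600000) = 7.6571429 − (0.4952886)/(-7.7853061) = 7.7207612
f(7.7207612) = -0.0559358
x₄ = 7.7207612 − (-0.0559358)·(7.7207612 − 7.6571429) / (-0.0559358 − (-0.5253061)) = 7.7207612 − (-0.0035585)/(0.4693704) = 7.7283428
f(7.7283428) = 0.0005398
x₅ = 7.7283428 − 0.0005398·(7.7283428 − 7.7207612) / (0.0005398 − (-0.0559358)) = 7.7283428 − (0.0000041)/(0.0564756) = 7.7282703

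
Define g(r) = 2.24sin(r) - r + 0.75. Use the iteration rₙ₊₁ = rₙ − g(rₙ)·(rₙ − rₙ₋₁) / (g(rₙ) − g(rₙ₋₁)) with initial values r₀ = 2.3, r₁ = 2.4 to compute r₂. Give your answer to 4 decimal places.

g(2.3) = 0.120380, g(2.4) = -0.136962
r₂ = 2.400000 − (-0.136962)·(2.400000 − 2.300000) / (-0.136962 − 0.120380) = 2.400000 − (-0.013696)/(-0.257342) = 2.346778

2.3468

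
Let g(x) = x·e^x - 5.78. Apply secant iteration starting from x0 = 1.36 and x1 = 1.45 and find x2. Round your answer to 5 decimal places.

1.40906

g(1.36) = -0.4811771, g(1.45) = 0.4015160
x2 = 1.4500000 − 0.4015160·(1.4500000 − 1.3600000) / (0.4015160 − (-0.4811771)) = 1.4500000 − (0.0361364)/(0.8826932) = 1.4090611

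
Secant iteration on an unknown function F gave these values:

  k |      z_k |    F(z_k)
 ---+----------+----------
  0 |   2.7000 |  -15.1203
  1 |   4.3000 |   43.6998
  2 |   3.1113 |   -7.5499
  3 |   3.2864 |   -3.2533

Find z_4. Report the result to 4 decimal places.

3.4190

z_4 = 3.2864 − (-3.2533)·(3.2864 − 3.1113) / (-3.2533 − (-7.5499))
   = 3.2864 − (-0.569653)/(4.296600) = 3.418982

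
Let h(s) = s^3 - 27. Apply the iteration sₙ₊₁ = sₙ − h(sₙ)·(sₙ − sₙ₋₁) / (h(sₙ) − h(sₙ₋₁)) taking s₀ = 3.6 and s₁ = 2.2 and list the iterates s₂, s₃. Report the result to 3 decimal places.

2.836, 3.055

h(3.6) = 19.65600, h(2.2) = -16.35200
s₂ = 2.20000 − (-16.35200)·(2.20000 − 3.60000) / (-16.35200 − 19.65600) = 2.20000 − (22.89280)/(-36.00800) = 2.83577
h(2.83577) = -4.19590
s₃ = 2.83577 − (-4.19590)·(2.83577 − 2.20000) / (-4.19590 − (-16.35200)) = 2.83577 − (-2.66763)/(12.15610) = 3.05522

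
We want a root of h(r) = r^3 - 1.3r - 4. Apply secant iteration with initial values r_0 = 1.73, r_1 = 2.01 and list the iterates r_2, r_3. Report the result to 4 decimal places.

h(1.73) = -1.071283, h(2.01) = 1.507601
r_2 = 2.010000 − 1.507601·(2.010000 − 1.730000) / (1.507601 − (-1.071283)) = 2.010000 − (0.422128)/(2.578884) = 1.846314
h(1.846314) = -0.106358
r_3 = 1.846314 − (-0.106358)·(1.846314 − 2.010000) / (-0.106358 − 1.507601) = 1.846314 − (0.017409)/(-1.613959) = 1.857100

1.8463, 1.8571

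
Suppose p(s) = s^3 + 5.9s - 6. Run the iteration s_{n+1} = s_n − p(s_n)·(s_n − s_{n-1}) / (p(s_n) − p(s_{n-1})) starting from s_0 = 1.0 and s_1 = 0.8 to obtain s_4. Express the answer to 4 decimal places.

0.8953

p(1.0) = 0.900000, p(0.8) = -0.768000
s_2 = 0.800000 − (-0.768000)·(0.800000 − 1.000000) / (-0.768000 − 0.900000) = 0.800000 − (0.153600)/(-1.668000) = 0.892086
p(0.892086) = -0.026752
s_3 = 0.892086 − (-0.026752)·(0.892086 − 0.800000) / (-0.026752 − (-0.768000)) = 0.892086 − (-0.002464)/(0.741248) = 0.895410
p(0.895410) = 0.000820
s_4 = 0.895410 − 0.000820·(0.895410 − 0.892086) / (0.000820 − (-0.026752)) = 0.895410 − (0.000003)/(0.027573) = 0.895311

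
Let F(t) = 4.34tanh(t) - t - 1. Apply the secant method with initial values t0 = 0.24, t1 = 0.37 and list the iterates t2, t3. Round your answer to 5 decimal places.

F(0.24) = -0.2179484, F(0.37) = 0.1663240
t2 = 0.3700000 − 0.1663240·(0.3700000 − 0.2400000) / (0.1663240 − (-0.2179484)) = 0.3700000 − (0.0216221)/(0.3842725) = 0.3137323
F(0.3137323) = 0.0048843
t3 = 0.3137323 − 0.0048843·(0.3137323 − 0.3700000) / (0.0048843 − 0.1663240) = 0.3137323 − (-0.0002748)/(-0.1614398) = 0.3120300

0.31373, 0.31203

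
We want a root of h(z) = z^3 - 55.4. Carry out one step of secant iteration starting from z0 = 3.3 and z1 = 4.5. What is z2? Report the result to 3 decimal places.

h(3.3) = -19.46300, h(4.5) = 35.72500
z2 = 4.50000 − 35.72500·(4.50000 − 3.30000) / (35.72500 − (-19.46300)) = 4.50000 − (42.87000)/(55.18800) = 3.72320

3.723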